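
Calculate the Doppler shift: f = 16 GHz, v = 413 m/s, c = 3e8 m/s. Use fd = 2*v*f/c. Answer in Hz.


fd = 2 * 413 * 16000000000.0 / 3e8 = 44053.3 Hz

44053.3 Hz


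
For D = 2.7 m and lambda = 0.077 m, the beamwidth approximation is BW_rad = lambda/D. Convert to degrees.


BW_rad = 0.077 / 2.7 = 0.028519
BW_deg = 1.63 degrees

1.63 degrees


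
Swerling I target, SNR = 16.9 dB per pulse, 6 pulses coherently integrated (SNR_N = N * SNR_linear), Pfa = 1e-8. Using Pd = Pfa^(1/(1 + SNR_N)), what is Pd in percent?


SNR_lin = 10^(16.9/10) = 48.97788
SNR_N = 6 * 48.97788 = 293.86728
1/(1 + SNR_N) = 1/294.86728 = 0.0033914
Pd = (1e-8)^0.0033914 = 0.93944
Pd = 93.9%

93.9%


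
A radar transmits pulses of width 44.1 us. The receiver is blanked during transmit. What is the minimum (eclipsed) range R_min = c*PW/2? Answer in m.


R_min = 3e8 * 44.1e-6 / 2 = 6615.0 m

6615.0 m


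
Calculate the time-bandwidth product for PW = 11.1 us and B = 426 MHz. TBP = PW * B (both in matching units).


TBP = 11.1 * 426 = 4728.6

4728.6


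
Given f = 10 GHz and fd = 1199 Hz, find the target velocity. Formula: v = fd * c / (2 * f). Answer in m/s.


v = 1199 * 3e8 / (2 * 10000000000.0) = 18.0 m/s

18.0 m/s


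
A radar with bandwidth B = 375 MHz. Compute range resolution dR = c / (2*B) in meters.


dR = 3e8 / (2 * 375000000.0) = 0.4 m

0.4 m


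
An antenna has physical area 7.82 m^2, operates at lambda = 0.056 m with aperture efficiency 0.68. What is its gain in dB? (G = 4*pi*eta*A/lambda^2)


G_linear = 4*pi*0.68*7.82/0.056^2 = 21308.33
G_dB = 10*log10(21308.33) = 43.3 dB

43.3 dB


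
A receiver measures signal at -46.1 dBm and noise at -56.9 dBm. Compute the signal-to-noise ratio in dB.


SNR = -46.1 - (-56.9) = 10.8 dB

10.8 dB


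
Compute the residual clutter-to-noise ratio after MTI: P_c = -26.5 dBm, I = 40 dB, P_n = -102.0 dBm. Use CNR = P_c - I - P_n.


CNR = -26.5 - 40 - (-102.0) = 35.5 dB

35.5 dB


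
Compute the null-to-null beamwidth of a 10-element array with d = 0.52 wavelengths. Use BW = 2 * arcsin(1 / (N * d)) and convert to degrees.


1/(N*d) = 1/(10*0.52) = 0.192308
BW = 2*arcsin(0.192308) = 22.2 degrees

22.2 degrees


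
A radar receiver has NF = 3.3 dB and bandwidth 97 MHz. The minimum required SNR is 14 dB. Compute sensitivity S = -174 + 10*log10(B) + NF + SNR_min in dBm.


10*log10(97000000.0) = 79.87
S = -174 + 79.87 + 3.3 + 14 = -76.8 dBm

-76.8 dBm


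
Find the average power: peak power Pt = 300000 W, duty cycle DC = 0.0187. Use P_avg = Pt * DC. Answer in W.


P_avg = 300000 * 0.0187 = 5610.0 W

5610.0 W


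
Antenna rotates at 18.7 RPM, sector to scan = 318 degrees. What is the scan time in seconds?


t = 318 / (18.7 * 360) * 60 = 2.83 s

2.83 s


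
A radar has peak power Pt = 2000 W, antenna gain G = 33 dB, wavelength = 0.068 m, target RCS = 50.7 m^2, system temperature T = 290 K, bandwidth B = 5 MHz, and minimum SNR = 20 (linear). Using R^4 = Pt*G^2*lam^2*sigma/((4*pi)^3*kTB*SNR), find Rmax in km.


G_lin = 10^(33/10) = 1995.262315
R^4 = 2000 * 1995.262315^2 * 0.068^2 * 50.7 / ((4*pi)^3 * 1.38e-23 * 290 * 5000000.0 * 20)
R^4 = 2.35044e18 m^4
R_max = (2.35044e18)^(1/4) = 39155.0 m = 39.2 km

39.2 km


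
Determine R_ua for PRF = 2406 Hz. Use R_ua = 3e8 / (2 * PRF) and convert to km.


R_ua = 3e8 / (2 * 2406) = 62344.1 m = 62.3 km

62.3 km


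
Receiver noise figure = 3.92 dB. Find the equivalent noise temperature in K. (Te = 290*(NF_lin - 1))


NF_lin = 10^(3.92/10) = 2.466039
Te = 290 * (2.466039 - 1) = 425.2 K

425.2 K


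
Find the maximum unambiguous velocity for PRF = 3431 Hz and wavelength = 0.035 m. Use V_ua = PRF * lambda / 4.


V_ua = 3431 * 0.035 / 4 = 30.0 m/s

30.0 m/s


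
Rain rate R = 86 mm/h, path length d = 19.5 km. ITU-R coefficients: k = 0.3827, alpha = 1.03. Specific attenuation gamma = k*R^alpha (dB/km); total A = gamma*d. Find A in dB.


gamma = 0.3827 * 86^1.03 = 37.617668 dB/km
A = 37.617668 * 19.5 = 733.54 dB

733.54 dB


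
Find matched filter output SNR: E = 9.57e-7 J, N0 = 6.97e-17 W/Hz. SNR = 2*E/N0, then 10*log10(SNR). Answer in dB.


SNR_lin = 2 * 9.57e-7 / 6.97e-17 = 2.746e10
SNR_dB = 10*log10(2.746e10) = 104.4 dB

104.4 dB


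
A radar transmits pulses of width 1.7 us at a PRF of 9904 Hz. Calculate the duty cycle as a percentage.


DC = 1.7e-6 * 9904 * 100 = 1.68%

1.68%


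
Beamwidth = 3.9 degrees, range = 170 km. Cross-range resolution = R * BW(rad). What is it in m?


BW_rad = 0.068067841
CR = 170000 * 0.068067841 = 11571.5 m

11571.5 m


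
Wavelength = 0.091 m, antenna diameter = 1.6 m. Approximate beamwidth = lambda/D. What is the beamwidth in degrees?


BW_rad = 0.091 / 1.6 = 0.056875
BW_deg = 3.26 degrees

3.26 degrees


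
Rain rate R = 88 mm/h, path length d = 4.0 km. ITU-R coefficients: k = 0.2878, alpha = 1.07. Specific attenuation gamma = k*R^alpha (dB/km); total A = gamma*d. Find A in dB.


gamma = 0.2878 * 88^1.07 = 34.648724 dB/km
A = 34.648724 * 4.0 = 138.59 dB

138.59 dB


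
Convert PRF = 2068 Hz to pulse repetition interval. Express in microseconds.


PRI = 1/2068 = 0.000483559 s = 483.6 us

483.6 us


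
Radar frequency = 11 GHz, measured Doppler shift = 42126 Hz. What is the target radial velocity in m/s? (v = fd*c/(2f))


v = 42126 * 3e8 / (2 * 11000000000.0) = 574.4 m/s

574.4 m/s


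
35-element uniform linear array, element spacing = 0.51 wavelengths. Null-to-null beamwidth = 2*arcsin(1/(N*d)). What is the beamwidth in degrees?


1/(N*d) = 1/(35*0.51) = 0.056022
BW = 2*arcsin(0.056022) = 6.4 degrees

6.4 degrees


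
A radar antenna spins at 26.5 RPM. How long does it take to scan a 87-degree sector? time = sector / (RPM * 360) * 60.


t = 87 / (26.5 * 360) * 60 = 0.55 s

0.55 s


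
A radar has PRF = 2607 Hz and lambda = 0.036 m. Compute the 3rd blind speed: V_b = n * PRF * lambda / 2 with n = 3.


V_blind = 3 * 2607 * 0.036 / 2 = 140.8 m/s

140.8 m/s


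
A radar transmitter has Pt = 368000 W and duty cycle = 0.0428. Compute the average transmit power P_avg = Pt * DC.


P_avg = 368000 * 0.0428 = 15750.4 W

15750.4 W


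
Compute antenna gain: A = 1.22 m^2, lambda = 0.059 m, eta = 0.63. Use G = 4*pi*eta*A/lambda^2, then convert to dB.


G_linear = 4*pi*0.63*1.22/0.059^2 = 2774.64
G_dB = 10*log10(2774.64) = 34.4 dB

34.4 dB


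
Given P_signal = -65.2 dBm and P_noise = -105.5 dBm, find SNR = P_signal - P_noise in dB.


SNR = -65.2 - (-105.5) = 40.3 dB

40.3 dB


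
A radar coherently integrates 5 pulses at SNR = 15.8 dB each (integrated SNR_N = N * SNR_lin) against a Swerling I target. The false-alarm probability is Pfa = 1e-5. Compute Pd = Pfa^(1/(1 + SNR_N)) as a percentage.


SNR_lin = 10^(15.8/10) = 38.01894
SNR_N = 5 * 38.01894 = 190.0947
1/(1 + SNR_N) = 1/191.0947 = 0.005233
Pd = (1e-5)^0.005233 = 0.94153
Pd = 94.2%

94.2%


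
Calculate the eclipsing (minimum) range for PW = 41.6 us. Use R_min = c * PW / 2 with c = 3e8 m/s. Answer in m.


R_min = 3e8 * 41.6e-6 / 2 = 6240.0 m

6240.0 m


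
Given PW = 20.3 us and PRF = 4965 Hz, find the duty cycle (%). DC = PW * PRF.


DC = 20.3e-6 * 4965 * 100 = 10.08%

10.08%


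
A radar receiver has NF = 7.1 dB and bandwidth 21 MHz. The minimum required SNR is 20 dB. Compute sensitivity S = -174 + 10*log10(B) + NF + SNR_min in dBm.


10*log10(21000000.0) = 73.22
S = -174 + 73.22 + 7.1 + 20 = -73.7 dBm

-73.7 dBm


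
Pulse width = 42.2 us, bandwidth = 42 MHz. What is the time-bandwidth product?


TBP = 42.2 * 42 = 1772.4

1772.4


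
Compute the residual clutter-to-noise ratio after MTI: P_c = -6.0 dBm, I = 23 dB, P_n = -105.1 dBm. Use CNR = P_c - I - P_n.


CNR = -6.0 - 23 - (-105.1) = 76.1 dB

76.1 dB


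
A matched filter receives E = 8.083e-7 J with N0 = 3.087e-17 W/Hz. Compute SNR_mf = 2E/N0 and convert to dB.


SNR_lin = 2 * 8.083e-7 / 3.087e-17 = 5.237e10
SNR_dB = 10*log10(5.237e10) = 107.2 dB

107.2 dB


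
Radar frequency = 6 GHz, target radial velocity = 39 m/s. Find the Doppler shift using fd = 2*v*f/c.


fd = 2 * 39 * 6000000000.0 / 3e8 = 1560.0 Hz

1560.0 Hz


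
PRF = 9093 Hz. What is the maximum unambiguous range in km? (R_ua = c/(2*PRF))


R_ua = 3e8 / (2 * 9093) = 16496.2 m = 16.5 km

16.5 km


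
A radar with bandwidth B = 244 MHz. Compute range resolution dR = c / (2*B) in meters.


dR = 3e8 / (2 * 244000000.0) = 0.61 m

0.61 m


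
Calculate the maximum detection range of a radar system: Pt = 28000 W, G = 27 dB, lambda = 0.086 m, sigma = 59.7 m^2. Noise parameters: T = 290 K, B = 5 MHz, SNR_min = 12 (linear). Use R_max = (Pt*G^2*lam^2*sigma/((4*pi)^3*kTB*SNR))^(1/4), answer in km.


G_lin = 10^(27/10) = 501.187234
R^4 = 28000 * 501.187234^2 * 0.086^2 * 59.7 / ((4*pi)^3 * 1.38e-23 * 290 * 5000000.0 * 12)
R^4 = 6.51735e18 m^4
R_max = (6.51735e18)^(1/4) = 50526.3 m = 50.5 km

50.5 km


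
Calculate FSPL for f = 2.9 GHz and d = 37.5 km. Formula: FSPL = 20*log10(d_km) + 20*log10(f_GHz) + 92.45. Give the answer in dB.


20*log10(37.5) = 31.48
20*log10(2.9) = 9.25
FSPL = 133.2 dB

133.2 dB


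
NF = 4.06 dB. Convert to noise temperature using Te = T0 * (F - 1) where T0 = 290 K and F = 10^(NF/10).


NF_lin = 10^(4.06/10) = 2.54683
Te = 290 * (2.54683 - 1) = 448.6 K

448.6 K


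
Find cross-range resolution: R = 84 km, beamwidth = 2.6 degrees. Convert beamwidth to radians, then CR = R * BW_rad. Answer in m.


BW_rad = 0.045378561
CR = 84000 * 0.045378561 = 3811.8 m

3811.8 m


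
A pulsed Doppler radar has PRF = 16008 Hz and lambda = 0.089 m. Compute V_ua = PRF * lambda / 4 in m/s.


V_ua = 16008 * 0.089 / 4 = 356.2 m/s

356.2 m/s


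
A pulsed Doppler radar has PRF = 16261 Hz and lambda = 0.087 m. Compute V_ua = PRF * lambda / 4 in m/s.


V_ua = 16261 * 0.087 / 4 = 353.7 m/s

353.7 m/s


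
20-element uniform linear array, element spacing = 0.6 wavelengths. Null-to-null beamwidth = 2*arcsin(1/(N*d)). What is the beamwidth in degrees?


1/(N*d) = 1/(20*0.6) = 0.083333
BW = 2*arcsin(0.083333) = 9.6 degrees

9.6 degrees


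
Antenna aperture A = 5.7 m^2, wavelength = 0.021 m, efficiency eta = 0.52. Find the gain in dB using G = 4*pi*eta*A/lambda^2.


G_linear = 4*pi*0.52*5.7/0.021^2 = 84459.69
G_dB = 10*log10(84459.69) = 49.3 dB

49.3 dB


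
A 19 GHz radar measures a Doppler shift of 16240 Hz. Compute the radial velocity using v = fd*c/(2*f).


v = 16240 * 3e8 / (2 * 19000000000.0) = 128.2 m/s

128.2 m/s


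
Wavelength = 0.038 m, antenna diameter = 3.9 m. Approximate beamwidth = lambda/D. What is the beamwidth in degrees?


BW_rad = 0.038 / 3.9 = 0.009744
BW_deg = 0.56 degrees

0.56 degrees


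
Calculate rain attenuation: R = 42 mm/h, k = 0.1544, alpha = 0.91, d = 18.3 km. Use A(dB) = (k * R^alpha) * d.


gamma = 0.1544 * 42^0.91 = 4.63238 dB/km
A = 4.63238 * 18.3 = 84.77 dB

84.77 dB


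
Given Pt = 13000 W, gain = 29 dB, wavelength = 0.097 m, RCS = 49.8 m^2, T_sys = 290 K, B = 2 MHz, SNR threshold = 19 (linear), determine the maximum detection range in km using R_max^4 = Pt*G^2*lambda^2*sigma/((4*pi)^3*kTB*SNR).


G_lin = 10^(29/10) = 794.328235
R^4 = 13000 * 794.328235^2 * 0.097^2 * 49.8 / ((4*pi)^3 * 1.38e-23 * 290 * 2000000.0 * 19)
R^4 = 1.27358e19 m^4
R_max = (1.27358e19)^(1/4) = 59738.8 m = 59.7 km

59.7 km


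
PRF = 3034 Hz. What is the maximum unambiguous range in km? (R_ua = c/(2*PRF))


R_ua = 3e8 / (2 * 3034) = 49439.7 m = 49.4 km

49.4 km


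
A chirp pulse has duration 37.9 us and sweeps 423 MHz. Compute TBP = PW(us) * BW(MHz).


TBP = 37.9 * 423 = 16031.7

16031.7


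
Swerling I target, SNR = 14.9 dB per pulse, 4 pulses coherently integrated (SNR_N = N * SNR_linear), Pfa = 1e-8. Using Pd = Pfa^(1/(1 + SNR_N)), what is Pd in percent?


SNR_lin = 10^(14.9/10) = 30.90295
SNR_N = 4 * 30.90295 = 123.6118
1/(1 + SNR_N) = 1/124.6118 = 0.0080249
Pd = (1e-8)^0.0080249 = 0.86258
Pd = 86.3%

86.3%


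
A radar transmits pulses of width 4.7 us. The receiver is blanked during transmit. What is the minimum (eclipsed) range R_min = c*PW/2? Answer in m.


R_min = 3e8 * 4.7e-6 / 2 = 705.0 m

705.0 m


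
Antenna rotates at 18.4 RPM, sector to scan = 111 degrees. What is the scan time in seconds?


t = 111 / (18.4 * 360) * 60 = 1.01 s

1.01 s


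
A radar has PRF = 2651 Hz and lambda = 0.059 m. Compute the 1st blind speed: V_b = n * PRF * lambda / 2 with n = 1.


V_blind = 1 * 2651 * 0.059 / 2 = 78.2 m/s

78.2 m/s


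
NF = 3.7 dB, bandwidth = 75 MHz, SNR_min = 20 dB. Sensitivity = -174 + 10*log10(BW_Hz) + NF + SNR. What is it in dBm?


10*log10(75000000.0) = 78.75
S = -174 + 78.75 + 3.7 + 20 = -71.5 dBm

-71.5 dBm


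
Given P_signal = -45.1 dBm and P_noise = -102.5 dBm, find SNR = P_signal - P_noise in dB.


SNR = -45.1 - (-102.5) = 57.4 dB

57.4 dB


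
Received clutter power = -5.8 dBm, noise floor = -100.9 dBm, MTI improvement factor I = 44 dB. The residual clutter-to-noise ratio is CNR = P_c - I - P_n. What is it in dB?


CNR = -5.8 - 44 - (-100.9) = 51.1 dB

51.1 dB


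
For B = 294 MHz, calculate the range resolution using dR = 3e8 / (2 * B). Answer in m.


dR = 3e8 / (2 * 294000000.0) = 0.51 m

0.51 m


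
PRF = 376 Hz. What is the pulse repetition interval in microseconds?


PRI = 1/376 = 0.0026595745 s = 2659.6 us

2659.6 us


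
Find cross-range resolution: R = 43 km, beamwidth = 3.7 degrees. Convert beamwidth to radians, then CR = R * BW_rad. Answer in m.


BW_rad = 0.064577182
CR = 43000 * 0.064577182 = 2776.8 m

2776.8 m


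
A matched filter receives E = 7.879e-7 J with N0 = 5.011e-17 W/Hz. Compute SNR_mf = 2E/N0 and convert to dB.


SNR_lin = 2 * 7.879e-7 / 5.011e-17 = 3.145e10
SNR_dB = 10*log10(3.145e10) = 105.0 dB

105.0 dB


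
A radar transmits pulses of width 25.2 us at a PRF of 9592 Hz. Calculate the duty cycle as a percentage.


DC = 25.2e-6 * 9592 * 100 = 24.17%

24.17%


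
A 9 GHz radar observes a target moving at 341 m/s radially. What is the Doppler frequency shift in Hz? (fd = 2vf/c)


fd = 2 * 341 * 9000000000.0 / 3e8 = 20460.0 Hz

20460.0 Hz


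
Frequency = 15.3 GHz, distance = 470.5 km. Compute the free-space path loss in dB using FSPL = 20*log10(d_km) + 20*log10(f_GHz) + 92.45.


20*log10(470.5) = 53.45
20*log10(15.3) = 23.69
FSPL = 169.6 dB

169.6 dB


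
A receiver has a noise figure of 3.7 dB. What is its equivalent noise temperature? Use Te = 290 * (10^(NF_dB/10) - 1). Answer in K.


NF_lin = 10^(3.7/10) = 2.344229
Te = 290 * (2.344229 - 1) = 389.8 K

389.8 K


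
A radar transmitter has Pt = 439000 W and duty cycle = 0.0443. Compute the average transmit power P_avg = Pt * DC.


P_avg = 439000 * 0.0443 = 19447.7 W

19447.7 W


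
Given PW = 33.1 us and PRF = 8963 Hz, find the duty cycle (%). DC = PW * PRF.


DC = 33.1e-6 * 8963 * 100 = 29.67%

29.67%


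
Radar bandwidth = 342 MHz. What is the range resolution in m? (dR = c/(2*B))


dR = 3e8 / (2 * 342000000.0) = 0.44 m

0.44 m


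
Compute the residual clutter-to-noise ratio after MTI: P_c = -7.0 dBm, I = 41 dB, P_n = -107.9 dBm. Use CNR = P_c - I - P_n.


CNR = -7.0 - 41 - (-107.9) = 59.9 dB

59.9 dB


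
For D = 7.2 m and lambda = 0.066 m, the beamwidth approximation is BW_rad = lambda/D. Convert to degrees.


BW_rad = 0.066 / 7.2 = 0.009167
BW_deg = 0.53 degrees

0.53 degrees


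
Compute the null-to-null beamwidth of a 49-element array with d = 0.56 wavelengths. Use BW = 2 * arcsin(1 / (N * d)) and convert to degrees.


1/(N*d) = 1/(49*0.56) = 0.036443
BW = 2*arcsin(0.036443) = 4.2 degrees

4.2 degrees


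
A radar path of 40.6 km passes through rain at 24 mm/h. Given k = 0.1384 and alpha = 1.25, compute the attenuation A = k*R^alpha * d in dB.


gamma = 0.1384 * 24^1.25 = 7.351909 dB/km
A = 7.351909 * 40.6 = 298.49 dB

298.49 dB


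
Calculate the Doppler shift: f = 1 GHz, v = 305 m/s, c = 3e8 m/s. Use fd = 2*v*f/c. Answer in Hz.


fd = 2 * 305 * 1000000000.0 / 3e8 = 2033.3 Hz

2033.3 Hz


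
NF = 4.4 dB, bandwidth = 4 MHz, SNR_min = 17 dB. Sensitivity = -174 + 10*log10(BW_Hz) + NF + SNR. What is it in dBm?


10*log10(4000000.0) = 66.02
S = -174 + 66.02 + 4.4 + 17 = -86.6 dBm

-86.6 dBm


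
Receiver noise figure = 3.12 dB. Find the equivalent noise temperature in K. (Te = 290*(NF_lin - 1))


NF_lin = 10^(3.12/10) = 2.051162
Te = 290 * (2.051162 - 1) = 304.8 K

304.8 K


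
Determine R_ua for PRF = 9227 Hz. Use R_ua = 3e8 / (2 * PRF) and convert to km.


R_ua = 3e8 / (2 * 9227) = 16256.6 m = 16.3 km

16.3 km


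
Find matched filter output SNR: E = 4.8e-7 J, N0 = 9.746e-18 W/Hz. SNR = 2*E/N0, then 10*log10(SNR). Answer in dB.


SNR_lin = 2 * 4.8e-7 / 9.746e-18 = 9.85e10
SNR_dB = 10*log10(9.85e10) = 109.9 dB

109.9 dB


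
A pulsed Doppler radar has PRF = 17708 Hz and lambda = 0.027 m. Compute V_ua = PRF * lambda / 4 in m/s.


V_ua = 17708 * 0.027 / 4 = 119.5 m/s

119.5 m/s


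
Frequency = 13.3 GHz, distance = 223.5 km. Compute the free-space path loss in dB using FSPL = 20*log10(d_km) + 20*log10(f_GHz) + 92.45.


20*log10(223.5) = 46.99
20*log10(13.3) = 22.48
FSPL = 161.9 dB

161.9 dB


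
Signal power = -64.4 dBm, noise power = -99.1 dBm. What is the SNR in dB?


SNR = -64.4 - (-99.1) = 34.7 dB

34.7 dB


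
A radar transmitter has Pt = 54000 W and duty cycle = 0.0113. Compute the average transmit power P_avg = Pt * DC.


P_avg = 54000 * 0.0113 = 610.2 W

610.2 W


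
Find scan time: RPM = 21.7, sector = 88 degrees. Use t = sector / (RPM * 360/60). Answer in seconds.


t = 88 / (21.7 * 360) * 60 = 0.68 s

0.68 s


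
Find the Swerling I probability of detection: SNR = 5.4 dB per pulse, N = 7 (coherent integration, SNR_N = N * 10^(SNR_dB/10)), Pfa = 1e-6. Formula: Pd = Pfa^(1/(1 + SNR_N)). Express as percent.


SNR_lin = 10^(5.4/10) = 3.46737
SNR_N = 7 * 3.46737 = 24.27159
1/(1 + SNR_N) = 1/25.27159 = 0.0395701
Pd = (1e-6)^0.0395701 = 0.57887
Pd = 57.9%

57.9%


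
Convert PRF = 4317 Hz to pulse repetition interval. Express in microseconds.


PRI = 1/4317 = 0.0002316423 s = 231.6 us

231.6 us


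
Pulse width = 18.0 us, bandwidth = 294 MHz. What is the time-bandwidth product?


TBP = 18.0 * 294 = 5292.0

5292.0


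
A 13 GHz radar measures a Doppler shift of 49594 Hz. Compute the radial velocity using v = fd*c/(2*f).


v = 49594 * 3e8 / (2 * 13000000000.0) = 572.2 m/s

572.2 m/s


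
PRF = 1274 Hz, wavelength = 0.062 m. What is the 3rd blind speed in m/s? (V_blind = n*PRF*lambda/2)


V_blind = 3 * 1274 * 0.062 / 2 = 118.5 m/s

118.5 m/s


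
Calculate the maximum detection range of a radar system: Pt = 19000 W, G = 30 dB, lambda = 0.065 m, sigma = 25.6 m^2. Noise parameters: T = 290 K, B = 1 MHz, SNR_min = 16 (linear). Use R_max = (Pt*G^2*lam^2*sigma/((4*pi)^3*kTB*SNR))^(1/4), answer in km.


G_lin = 10^(30/10) = 1000.0
R^4 = 19000 * 1000.0^2 * 0.065^2 * 25.6 / ((4*pi)^3 * 1.38e-23 * 290 * 1000000.0 * 16)
R^4 = 1.61731e19 m^4
R_max = (1.61731e19)^(1/4) = 63415.9 m = 63.4 km

63.4 km


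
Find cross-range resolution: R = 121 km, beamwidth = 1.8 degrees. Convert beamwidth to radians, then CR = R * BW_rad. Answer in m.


BW_rad = 0.031415927
CR = 121000 * 0.031415927 = 3801.3 m

3801.3 m


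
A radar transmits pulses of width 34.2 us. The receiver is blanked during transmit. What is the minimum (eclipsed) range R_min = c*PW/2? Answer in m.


R_min = 3e8 * 34.2e-6 / 2 = 5130.0 m

5130.0 m


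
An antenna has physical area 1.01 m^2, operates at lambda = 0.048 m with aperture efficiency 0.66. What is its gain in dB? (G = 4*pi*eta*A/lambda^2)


G_linear = 4*pi*0.66*1.01/0.048^2 = 3635.74
G_dB = 10*log10(3635.74) = 35.6 dB

35.6 dB


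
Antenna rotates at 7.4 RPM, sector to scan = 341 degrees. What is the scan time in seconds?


t = 341 / (7.4 * 360) * 60 = 7.68 s

7.68 s


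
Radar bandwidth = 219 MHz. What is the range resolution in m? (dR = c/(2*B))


dR = 3e8 / (2 * 219000000.0) = 0.68 m

0.68 m


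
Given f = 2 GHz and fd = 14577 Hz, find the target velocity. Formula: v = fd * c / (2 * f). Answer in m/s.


v = 14577 * 3e8 / (2 * 2000000000.0) = 1093.3 m/s

1093.3 m/s


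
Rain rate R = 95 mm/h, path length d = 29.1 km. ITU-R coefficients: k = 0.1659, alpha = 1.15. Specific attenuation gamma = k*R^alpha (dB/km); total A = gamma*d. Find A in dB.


gamma = 0.1659 * 95^1.15 = 31.205312 dB/km
A = 31.205312 * 29.1 = 908.07 dB

908.07 dB


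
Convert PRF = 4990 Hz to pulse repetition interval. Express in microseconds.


PRI = 1/4990 = 0.0002004008 s = 200.4 us

200.4 us


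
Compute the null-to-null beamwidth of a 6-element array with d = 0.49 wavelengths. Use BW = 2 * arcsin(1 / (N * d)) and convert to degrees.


1/(N*d) = 1/(6*0.49) = 0.340136
BW = 2*arcsin(0.340136) = 39.8 degrees

39.8 degrees


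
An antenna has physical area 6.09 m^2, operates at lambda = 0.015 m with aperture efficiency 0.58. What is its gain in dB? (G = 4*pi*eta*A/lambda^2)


G_linear = 4*pi*0.58*6.09/0.015^2 = 197275.26
G_dB = 10*log10(197275.26) = 53.0 dB

53.0 dB


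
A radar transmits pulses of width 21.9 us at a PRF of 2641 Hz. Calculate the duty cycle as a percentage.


DC = 21.9e-6 * 2641 * 100 = 5.78%

5.78%


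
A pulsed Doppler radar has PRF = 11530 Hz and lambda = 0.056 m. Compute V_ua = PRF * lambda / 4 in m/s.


V_ua = 11530 * 0.056 / 4 = 161.4 m/s

161.4 m/s


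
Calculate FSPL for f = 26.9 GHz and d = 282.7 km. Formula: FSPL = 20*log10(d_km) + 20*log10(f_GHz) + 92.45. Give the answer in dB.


20*log10(282.7) = 49.03
20*log10(26.9) = 28.6
FSPL = 170.1 dB

170.1 dB


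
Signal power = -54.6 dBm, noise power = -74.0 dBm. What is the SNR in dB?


SNR = -54.6 - (-74.0) = 19.4 dB

19.4 dB


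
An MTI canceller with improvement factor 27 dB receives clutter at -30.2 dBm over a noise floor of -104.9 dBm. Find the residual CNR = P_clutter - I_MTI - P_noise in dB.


CNR = -30.2 - 27 - (-104.9) = 47.7 dB

47.7 dB


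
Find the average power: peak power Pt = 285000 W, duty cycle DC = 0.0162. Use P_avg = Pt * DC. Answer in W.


P_avg = 285000 * 0.0162 = 4617.0 W

4617.0 W


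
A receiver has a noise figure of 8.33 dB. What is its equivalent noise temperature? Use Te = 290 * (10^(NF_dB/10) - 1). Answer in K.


NF_lin = 10^(8.33/10) = 6.807694
Te = 290 * (6.807694 - 1) = 1684.2 K

1684.2 K


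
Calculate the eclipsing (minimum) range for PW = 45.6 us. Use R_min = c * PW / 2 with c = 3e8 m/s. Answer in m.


R_min = 3e8 * 45.6e-6 / 2 = 6840.0 m

6840.0 m


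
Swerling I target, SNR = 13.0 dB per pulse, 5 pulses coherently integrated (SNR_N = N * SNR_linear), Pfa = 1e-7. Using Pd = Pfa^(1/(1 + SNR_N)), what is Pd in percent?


SNR_lin = 10^(13.0/10) = 19.95262
SNR_N = 5 * 19.95262 = 99.7631
1/(1 + SNR_N) = 1/100.7631 = 0.0099243
Pd = (1e-7)^0.0099243 = 0.85218
Pd = 85.2%

85.2%


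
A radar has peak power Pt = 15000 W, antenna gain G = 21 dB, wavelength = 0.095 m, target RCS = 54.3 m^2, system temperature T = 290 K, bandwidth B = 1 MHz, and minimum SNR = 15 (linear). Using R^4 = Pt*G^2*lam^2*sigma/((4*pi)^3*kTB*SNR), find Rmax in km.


G_lin = 10^(21/10) = 125.892541
R^4 = 15000 * 125.892541^2 * 0.095^2 * 54.3 / ((4*pi)^3 * 1.38e-23 * 290 * 1000000.0 * 15)
R^4 = 9.78003e17 m^4
R_max = (9.78003e17)^(1/4) = 31447.4 m = 31.4 km

31.4 km


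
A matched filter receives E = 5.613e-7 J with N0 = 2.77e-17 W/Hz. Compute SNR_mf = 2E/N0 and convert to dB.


SNR_lin = 2 * 5.613e-7 / 2.77e-17 = 4.053e10
SNR_dB = 10*log10(4.053e10) = 106.1 dB

106.1 dB


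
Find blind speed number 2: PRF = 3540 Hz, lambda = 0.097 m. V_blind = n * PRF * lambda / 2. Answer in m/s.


V_blind = 2 * 3540 * 0.097 / 2 = 343.4 m/s

343.4 m/s


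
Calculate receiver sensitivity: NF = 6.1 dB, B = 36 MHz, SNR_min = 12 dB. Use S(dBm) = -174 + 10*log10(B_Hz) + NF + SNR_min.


10*log10(36000000.0) = 75.56
S = -174 + 75.56 + 6.1 + 12 = -80.3 dBm

-80.3 dBm


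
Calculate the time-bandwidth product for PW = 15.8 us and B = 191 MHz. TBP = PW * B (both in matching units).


TBP = 15.8 * 191 = 3017.8

3017.8


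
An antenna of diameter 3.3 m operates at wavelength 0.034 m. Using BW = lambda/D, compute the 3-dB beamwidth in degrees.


BW_rad = 0.034 / 3.3 = 0.010303
BW_deg = 0.59 degrees

0.59 degrees


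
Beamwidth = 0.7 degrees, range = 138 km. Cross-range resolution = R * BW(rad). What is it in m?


BW_rad = 0.012217305
CR = 138000 * 0.012217305 = 1686.0 m

1686.0 m


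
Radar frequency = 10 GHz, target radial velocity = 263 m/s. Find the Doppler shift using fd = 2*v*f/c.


fd = 2 * 263 * 10000000000.0 / 3e8 = 17533.3 Hz

17533.3 Hz


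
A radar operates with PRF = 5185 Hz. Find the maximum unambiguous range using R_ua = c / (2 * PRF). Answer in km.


R_ua = 3e8 / (2 * 5185) = 28929.6 m = 28.9 km

28.9 km


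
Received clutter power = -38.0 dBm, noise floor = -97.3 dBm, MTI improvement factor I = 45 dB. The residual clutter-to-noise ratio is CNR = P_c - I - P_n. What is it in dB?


CNR = -38.0 - 45 - (-97.3) = 14.3 dB

14.3 dB


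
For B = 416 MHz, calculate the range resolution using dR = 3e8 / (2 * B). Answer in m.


dR = 3e8 / (2 * 416000000.0) = 0.36 m

0.36 m


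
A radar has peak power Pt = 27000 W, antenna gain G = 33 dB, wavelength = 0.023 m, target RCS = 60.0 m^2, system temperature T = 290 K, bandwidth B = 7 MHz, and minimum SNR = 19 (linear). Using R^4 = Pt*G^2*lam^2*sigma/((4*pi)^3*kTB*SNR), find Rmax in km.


G_lin = 10^(33/10) = 1995.262315
R^4 = 27000 * 1995.262315^2 * 0.023^2 * 60.0 / ((4*pi)^3 * 1.38e-23 * 290 * 7000000.0 * 19)
R^4 = 3.23007e18 m^4
R_max = (3.23007e18)^(1/4) = 42393.9 m = 42.4 km

42.4 km


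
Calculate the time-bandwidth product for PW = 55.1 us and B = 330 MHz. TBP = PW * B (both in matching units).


TBP = 55.1 * 330 = 18183.0

18183.0


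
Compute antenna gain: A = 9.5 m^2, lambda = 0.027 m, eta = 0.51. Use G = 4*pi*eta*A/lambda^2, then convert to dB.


G_linear = 4*pi*0.51*9.5/0.027^2 = 83517.24
G_dB = 10*log10(83517.24) = 49.2 dB

49.2 dB


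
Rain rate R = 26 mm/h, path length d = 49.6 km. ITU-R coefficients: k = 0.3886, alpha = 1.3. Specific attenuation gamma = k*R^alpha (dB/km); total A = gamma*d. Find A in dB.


gamma = 0.3886 * 26^1.3 = 26.851475 dB/km
A = 26.851475 * 49.6 = 1331.83 dB

1331.83 dB


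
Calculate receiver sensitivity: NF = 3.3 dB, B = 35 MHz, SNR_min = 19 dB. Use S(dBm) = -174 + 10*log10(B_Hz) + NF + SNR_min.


10*log10(35000000.0) = 75.44
S = -174 + 75.44 + 3.3 + 19 = -76.3 dBm

-76.3 dBm


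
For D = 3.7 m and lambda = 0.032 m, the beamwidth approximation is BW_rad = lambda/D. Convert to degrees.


BW_rad = 0.032 / 3.7 = 0.008649
BW_deg = 0.5 degrees

0.5 degrees


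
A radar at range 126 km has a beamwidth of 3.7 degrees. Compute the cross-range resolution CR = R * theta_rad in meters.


BW_rad = 0.064577182
CR = 126000 * 0.064577182 = 8136.7 m

8136.7 m


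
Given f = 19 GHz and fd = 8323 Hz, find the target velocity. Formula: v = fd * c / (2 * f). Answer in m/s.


v = 8323 * 3e8 / (2 * 19000000000.0) = 65.7 m/s

65.7 m/s


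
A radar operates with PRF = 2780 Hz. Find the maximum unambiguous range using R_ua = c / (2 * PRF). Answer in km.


R_ua = 3e8 / (2 * 2780) = 53956.8 m = 54.0 km

54.0 km


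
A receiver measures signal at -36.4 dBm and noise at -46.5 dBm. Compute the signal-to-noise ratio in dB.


SNR = -36.4 - (-46.5) = 10.1 dB

10.1 dB


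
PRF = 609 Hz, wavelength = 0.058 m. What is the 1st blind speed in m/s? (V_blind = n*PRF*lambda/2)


V_blind = 1 * 609 * 0.058 / 2 = 17.7 m/s

17.7 m/s


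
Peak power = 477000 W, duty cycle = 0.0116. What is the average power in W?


P_avg = 477000 * 0.0116 = 5533.2 W

5533.2 W


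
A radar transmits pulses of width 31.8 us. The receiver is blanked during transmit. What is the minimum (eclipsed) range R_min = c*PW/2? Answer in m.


R_min = 3e8 * 31.8e-6 / 2 = 4770.0 m

4770.0 m


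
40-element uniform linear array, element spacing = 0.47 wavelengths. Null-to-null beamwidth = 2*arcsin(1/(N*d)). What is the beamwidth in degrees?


1/(N*d) = 1/(40*0.47) = 0.053191
BW = 2*arcsin(0.053191) = 6.1 degrees

6.1 degrees


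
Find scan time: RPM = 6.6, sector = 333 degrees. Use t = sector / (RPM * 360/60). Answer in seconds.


t = 333 / (6.6 * 360) * 60 = 8.41 s

8.41 s


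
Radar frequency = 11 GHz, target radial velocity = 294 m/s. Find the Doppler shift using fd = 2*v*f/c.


fd = 2 * 294 * 11000000000.0 / 3e8 = 21560.0 Hz

21560.0 Hz


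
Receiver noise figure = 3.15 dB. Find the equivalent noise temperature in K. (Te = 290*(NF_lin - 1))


NF_lin = 10^(3.15/10) = 2.06538
Te = 290 * (2.06538 - 1) = 309.0 K

309.0 K


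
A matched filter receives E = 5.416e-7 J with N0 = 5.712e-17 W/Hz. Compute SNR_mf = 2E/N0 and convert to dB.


SNR_lin = 2 * 5.416e-7 / 5.712e-17 = 1.896e10
SNR_dB = 10*log10(1.896e10) = 102.8 dB

102.8 dB


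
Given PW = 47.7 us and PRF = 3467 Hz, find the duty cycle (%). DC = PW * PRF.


DC = 47.7e-6 * 3467 * 100 = 16.54%

16.54%


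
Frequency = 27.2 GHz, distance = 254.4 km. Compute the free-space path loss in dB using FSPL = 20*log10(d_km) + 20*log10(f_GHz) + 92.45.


20*log10(254.4) = 48.11
20*log10(27.2) = 28.69
FSPL = 169.3 dB

169.3 dB


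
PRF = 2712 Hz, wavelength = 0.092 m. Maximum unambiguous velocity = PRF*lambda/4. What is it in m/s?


V_ua = 2712 * 0.092 / 4 = 62.4 m/s

62.4 m/s


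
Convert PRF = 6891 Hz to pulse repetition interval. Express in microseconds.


PRI = 1/6891 = 0.0001451168 s = 145.1 us

145.1 us


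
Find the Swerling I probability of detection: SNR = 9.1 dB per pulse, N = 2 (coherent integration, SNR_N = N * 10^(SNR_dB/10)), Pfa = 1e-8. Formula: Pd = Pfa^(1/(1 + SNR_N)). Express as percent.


SNR_lin = 10^(9.1/10) = 8.12831
SNR_N = 2 * 8.12831 = 16.25662
1/(1 + SNR_N) = 1/17.25662 = 0.0579488
Pd = (1e-8)^0.0579488 = 0.34388
Pd = 34.4%

34.4%


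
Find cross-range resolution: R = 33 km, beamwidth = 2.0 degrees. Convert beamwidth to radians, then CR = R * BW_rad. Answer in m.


BW_rad = 0.034906585
CR = 33000 * 0.034906585 = 1151.9 m

1151.9 m


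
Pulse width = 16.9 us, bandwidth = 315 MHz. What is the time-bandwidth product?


TBP = 16.9 * 315 = 5323.5

5323.5


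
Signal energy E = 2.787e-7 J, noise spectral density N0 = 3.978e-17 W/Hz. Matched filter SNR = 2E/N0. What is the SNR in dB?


SNR_lin = 2 * 2.787e-7 / 3.978e-17 = 1.401e10
SNR_dB = 10*log10(1.401e10) = 101.5 dB

101.5 dB


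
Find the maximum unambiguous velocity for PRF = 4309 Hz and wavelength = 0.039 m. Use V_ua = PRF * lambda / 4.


V_ua = 4309 * 0.039 / 4 = 42.0 m/s

42.0 m/s


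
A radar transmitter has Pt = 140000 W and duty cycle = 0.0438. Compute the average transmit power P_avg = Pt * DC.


P_avg = 140000 * 0.0438 = 6132.0 W

6132.0 W


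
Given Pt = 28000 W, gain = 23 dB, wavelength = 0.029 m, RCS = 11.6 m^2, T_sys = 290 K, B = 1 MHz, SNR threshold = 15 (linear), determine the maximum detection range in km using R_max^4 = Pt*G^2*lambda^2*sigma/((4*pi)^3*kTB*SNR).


G_lin = 10^(23/10) = 199.526231
R^4 = 28000 * 199.526231^2 * 0.029^2 * 11.6 / ((4*pi)^3 * 1.38e-23 * 290 * 1000000.0 * 15)
R^4 = 9.12881e16 m^4
R_max = (9.12881e16)^(1/4) = 17382.2 m = 17.4 km

17.4 km


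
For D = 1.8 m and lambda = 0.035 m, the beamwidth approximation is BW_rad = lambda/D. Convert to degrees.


BW_rad = 0.035 / 1.8 = 0.019444
BW_deg = 1.11 degrees

1.11 degrees


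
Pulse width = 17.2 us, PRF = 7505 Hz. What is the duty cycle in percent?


DC = 17.2e-6 * 7505 * 100 = 12.91%

12.91%


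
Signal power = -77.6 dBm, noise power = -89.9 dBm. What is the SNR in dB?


SNR = -77.6 - (-89.9) = 12.3 dB

12.3 dB


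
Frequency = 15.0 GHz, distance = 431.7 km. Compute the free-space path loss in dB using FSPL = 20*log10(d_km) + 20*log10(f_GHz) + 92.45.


20*log10(431.7) = 52.7
20*log10(15.0) = 23.52
FSPL = 168.7 dB

168.7 dB


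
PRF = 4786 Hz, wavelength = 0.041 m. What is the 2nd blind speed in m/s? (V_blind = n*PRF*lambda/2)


V_blind = 2 * 4786 * 0.041 / 2 = 196.2 m/s

196.2 m/s


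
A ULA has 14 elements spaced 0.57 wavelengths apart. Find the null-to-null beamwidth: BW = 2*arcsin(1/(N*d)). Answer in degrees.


1/(N*d) = 1/(14*0.57) = 0.125313
BW = 2*arcsin(0.125313) = 14.4 degrees

14.4 degrees


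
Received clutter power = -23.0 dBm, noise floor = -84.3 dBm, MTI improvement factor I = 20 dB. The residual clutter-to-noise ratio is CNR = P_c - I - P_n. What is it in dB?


CNR = -23.0 - 20 - (-84.3) = 41.3 dB

41.3 dB


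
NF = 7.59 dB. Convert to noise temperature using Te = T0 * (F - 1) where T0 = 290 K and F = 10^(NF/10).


NF_lin = 10^(7.59/10) = 5.741165
Te = 290 * (5.741165 - 1) = 1374.9 K

1374.9 K


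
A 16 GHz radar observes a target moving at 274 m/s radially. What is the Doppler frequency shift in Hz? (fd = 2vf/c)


fd = 2 * 274 * 16000000000.0 / 3e8 = 29226.7 Hz

29226.7 Hz


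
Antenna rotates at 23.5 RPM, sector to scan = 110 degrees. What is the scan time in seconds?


t = 110 / (23.5 * 360) * 60 = 0.78 s

0.78 s


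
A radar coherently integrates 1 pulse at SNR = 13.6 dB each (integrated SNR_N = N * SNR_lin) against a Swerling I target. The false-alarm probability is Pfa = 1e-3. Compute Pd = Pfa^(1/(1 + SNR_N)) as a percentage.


SNR_lin = 10^(13.6/10) = 22.90868
SNR_N = 1 * 22.90868 = 22.90868
1/(1 + SNR_N) = 1/23.90868 = 0.0418258
Pd = (1e-3)^0.0418258 = 0.74907
Pd = 74.9%

74.9%


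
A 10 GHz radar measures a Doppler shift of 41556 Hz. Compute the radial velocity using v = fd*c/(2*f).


v = 41556 * 3e8 / (2 * 10000000000.0) = 623.3 m/s

623.3 m/s


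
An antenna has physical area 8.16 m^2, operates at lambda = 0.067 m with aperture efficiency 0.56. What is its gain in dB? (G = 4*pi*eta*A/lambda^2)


G_linear = 4*pi*0.56*8.16/0.067^2 = 12792.0
G_dB = 10*log10(12792.0) = 41.1 dB

41.1 dB


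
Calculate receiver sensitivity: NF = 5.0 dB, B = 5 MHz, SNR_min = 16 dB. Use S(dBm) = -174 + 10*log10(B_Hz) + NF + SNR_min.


10*log10(5000000.0) = 66.99
S = -174 + 66.99 + 5.0 + 16 = -86.0 dBm

-86.0 dBm


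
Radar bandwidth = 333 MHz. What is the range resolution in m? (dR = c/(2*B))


dR = 3e8 / (2 * 333000000.0) = 0.45 m

0.45 m


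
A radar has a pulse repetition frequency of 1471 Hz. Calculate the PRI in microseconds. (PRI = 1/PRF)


PRI = 1/1471 = 0.0006798097 s = 679.8 us

679.8 us


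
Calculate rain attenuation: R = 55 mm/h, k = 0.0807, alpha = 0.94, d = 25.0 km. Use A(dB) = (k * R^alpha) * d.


gamma = 0.0807 * 55^0.94 = 3.489912 dB/km
A = 3.489912 * 25.0 = 87.25 dB

87.25 dB


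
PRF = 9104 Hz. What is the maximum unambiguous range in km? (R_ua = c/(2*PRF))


R_ua = 3e8 / (2 * 9104) = 16476.3 m = 16.5 km

16.5 km


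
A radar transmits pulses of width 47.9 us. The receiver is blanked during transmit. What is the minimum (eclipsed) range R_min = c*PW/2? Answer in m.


R_min = 3e8 * 47.9e-6 / 2 = 7185.0 m

7185.0 m


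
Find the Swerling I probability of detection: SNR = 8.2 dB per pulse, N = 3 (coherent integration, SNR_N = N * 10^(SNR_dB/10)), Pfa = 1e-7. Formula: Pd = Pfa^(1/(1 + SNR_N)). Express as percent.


SNR_lin = 10^(8.2/10) = 6.60693
SNR_N = 3 * 6.60693 = 19.82079
1/(1 + SNR_N) = 1/20.82079 = 0.0480289
Pd = (1e-7)^0.0480289 = 0.4611
Pd = 46.1%

46.1%


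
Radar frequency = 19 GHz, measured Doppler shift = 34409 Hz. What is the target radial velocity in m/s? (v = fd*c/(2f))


v = 34409 * 3e8 / (2 * 19000000000.0) = 271.7 m/s

271.7 m/s


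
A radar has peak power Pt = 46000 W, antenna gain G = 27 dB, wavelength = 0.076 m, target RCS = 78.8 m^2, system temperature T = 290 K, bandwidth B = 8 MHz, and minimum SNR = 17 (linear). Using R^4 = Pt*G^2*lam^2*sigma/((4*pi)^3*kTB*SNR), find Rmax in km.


G_lin = 10^(27/10) = 501.187234
R^4 = 46000 * 501.187234^2 * 0.076^2 * 78.8 / ((4*pi)^3 * 1.38e-23 * 290 * 8000000.0 * 17)
R^4 = 4.86929e18 m^4
R_max = (4.86929e18)^(1/4) = 46975.0 m = 47.0 km

47.0 km


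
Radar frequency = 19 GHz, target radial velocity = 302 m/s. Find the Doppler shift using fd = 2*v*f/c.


fd = 2 * 302 * 19000000000.0 / 3e8 = 38253.3 Hz

38253.3 Hz


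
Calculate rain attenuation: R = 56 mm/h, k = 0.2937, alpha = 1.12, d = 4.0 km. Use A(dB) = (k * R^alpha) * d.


gamma = 0.2937 * 56^1.12 = 26.660883 dB/km
A = 26.660883 * 4.0 = 106.64 dB

106.64 dB


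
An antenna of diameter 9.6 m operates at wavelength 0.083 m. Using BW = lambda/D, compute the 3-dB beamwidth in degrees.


BW_rad = 0.083 / 9.6 = 0.008646
BW_deg = 0.5 degrees

0.5 degrees


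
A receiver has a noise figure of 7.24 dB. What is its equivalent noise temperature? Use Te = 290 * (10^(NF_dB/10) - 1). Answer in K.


NF_lin = 10^(7.24/10) = 5.296634
Te = 290 * (5.296634 - 1) = 1246.0 K

1246.0 K


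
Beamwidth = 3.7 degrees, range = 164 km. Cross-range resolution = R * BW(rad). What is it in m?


BW_rad = 0.064577182
CR = 164000 * 0.064577182 = 10590.7 m

10590.7 m


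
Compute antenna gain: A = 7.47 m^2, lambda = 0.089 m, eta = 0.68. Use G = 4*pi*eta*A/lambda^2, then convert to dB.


G_linear = 4*pi*0.68*7.47/0.089^2 = 8058.6
G_dB = 10*log10(8058.6) = 39.1 dB

39.1 dB


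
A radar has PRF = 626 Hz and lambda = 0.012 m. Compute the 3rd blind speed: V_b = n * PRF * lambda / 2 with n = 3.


V_blind = 3 * 626 * 0.012 / 2 = 11.3 m/s

11.3 m/s


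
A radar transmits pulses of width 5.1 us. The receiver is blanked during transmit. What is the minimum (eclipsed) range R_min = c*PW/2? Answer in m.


R_min = 3e8 * 5.1e-6 / 2 = 765.0 m

765.0 m


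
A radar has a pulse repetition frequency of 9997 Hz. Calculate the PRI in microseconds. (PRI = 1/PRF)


PRI = 1/9997 = 0.00010003 s = 100.0 us

100.0 us


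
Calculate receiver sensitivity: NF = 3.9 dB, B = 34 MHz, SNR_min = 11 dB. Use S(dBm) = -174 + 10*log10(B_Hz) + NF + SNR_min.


10*log10(34000000.0) = 75.31
S = -174 + 75.31 + 3.9 + 11 = -83.8 dBm

-83.8 dBm


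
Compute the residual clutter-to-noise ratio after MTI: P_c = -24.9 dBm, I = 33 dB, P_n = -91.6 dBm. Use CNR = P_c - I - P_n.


CNR = -24.9 - 33 - (-91.6) = 33.7 dB

33.7 dB


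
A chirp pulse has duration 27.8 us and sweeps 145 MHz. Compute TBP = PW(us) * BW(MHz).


TBP = 27.8 * 145 = 4031.0

4031.0


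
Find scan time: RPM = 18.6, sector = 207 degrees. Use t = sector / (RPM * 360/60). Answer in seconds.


t = 207 / (18.6 * 360) * 60 = 1.85 s

1.85 s


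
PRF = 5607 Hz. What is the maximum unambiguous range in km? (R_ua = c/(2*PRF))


R_ua = 3e8 / (2 * 5607) = 26752.3 m = 26.8 km

26.8 km


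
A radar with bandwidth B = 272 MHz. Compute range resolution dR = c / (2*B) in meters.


dR = 3e8 / (2 * 272000000.0) = 0.55 m

0.55 m


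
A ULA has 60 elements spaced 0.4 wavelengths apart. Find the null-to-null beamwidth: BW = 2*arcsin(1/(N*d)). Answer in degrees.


1/(N*d) = 1/(60*0.4) = 0.041667
BW = 2*arcsin(0.041667) = 4.8 degrees

4.8 degrees


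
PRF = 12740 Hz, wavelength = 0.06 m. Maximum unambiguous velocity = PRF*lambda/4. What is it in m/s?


V_ua = 12740 * 0.06 / 4 = 191.1 m/s

191.1 m/s


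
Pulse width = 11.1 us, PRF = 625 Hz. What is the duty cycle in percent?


DC = 11.1e-6 * 625 * 100 = 0.69%

0.69%


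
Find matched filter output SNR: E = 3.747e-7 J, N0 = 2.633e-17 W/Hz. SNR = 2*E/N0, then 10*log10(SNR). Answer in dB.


SNR_lin = 2 * 3.747e-7 / 2.633e-17 = 2.846e10
SNR_dB = 10*log10(2.846e10) = 104.5 dB

104.5 dB
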